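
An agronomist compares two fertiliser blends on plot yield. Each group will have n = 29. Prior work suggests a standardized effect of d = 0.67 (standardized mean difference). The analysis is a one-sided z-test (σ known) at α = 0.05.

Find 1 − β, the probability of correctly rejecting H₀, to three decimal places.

Noncentrality parameter: δ = d·√(n/2) = 0.67 × √(29/2) = 2.5513
Critical value for a one-sided test at α = 0.05: z_α = 1.645.
Power = Φ(δ − 1.645) = Φ(0.906) = 0.8176.

Power ≈ 0.818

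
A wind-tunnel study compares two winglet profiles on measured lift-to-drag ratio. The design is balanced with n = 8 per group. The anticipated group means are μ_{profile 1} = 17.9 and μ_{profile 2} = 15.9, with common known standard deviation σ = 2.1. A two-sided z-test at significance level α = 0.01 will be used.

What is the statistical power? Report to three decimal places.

Power ≈ 0.251

Standardized effect: d = |μ_{profile 1} − μ_{profile 2}| / σ = |17.9 − 15.9| / 2.1 = 0.9524
Noncentrality parameter: δ = d·√(n/2) = 0.9524 × √(8/2) = 1.9048
Two-sided α = 0.01 → critical value z_{0.005} = 2.576.
Power = Φ(δ − 2.576) + Φ(−δ − 2.576) = Φ(-0.671) + Φ(-4.481) = 0.2511 + 0.0000 = 0.2511.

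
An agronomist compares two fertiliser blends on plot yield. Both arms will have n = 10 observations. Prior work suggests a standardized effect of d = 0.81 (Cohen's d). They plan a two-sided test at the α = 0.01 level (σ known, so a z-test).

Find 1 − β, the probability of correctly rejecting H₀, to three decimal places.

Noncentrality parameter: δ = d·√(n/2) = 0.81 × √(10/2) = 1.8112
Two-sided α = 0.01 → critical value z_{0.005} = 2.576.
Power = Φ(δ − 2.576) + Φ(−δ − 2.576) = Φ(-0.765) + Φ(-4.387) = 0.2223 + 0.0000 = 0.2223.

Power ≈ 0.222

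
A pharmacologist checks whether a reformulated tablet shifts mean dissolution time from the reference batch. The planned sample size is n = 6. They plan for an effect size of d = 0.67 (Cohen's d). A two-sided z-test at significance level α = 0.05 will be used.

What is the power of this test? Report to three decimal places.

Noncentrality parameter: δ = d·√n = 0.67 × √6 = 1.6412
Two-sided α = 0.05 → critical value z_{0.025} = 1.960.
Power = Φ(δ − 1.960) + Φ(−δ − 1.960) = Φ(-0.319) + Φ(-3.601) = 0.3749 + 0.0002 = 0.3751.

Power ≈ 0.375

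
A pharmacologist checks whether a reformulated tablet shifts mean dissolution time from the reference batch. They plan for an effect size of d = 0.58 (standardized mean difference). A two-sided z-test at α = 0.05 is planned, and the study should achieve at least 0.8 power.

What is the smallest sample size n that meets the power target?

n = 24

Set Φ(δ − 1.960) = 0.8; then δ − 1.960 = Φ⁻¹(0.8) = 0.842, giving δ = 2.802.
(The Φ(−δ − z_{α/2}) term is vanishingly small for δ > 0 and is dropped in the standard sample-size formula.)
δ = d·√n ⇒ n = (δ/d)² = (2.802 / 0.58)² = 23.33.
Round up to the next whole unit.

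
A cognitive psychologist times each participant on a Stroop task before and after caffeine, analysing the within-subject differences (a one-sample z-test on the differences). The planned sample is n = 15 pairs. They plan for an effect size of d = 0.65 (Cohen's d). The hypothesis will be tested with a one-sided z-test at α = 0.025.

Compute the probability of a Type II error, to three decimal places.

β ≈ 0.289

Noncentrality parameter: δ = d·√n = 0.65 × √15 = 2.5174
Critical value for a one-sided test at α = 0.025: z_α = 1.960.
Power = P(Z > 1.960 − δ) = Φ(0.557) = 0.7114.
Type II error: β = 1 − power = 1 − 0.7114 = 0.2886.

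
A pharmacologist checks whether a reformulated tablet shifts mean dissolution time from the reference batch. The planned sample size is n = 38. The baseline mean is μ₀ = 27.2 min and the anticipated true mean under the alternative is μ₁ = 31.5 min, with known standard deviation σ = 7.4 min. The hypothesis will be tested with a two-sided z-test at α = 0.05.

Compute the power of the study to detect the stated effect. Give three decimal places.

Standardized effect: d = |μ₁ − μ₀| / σ = |31.5 − 27.2| / 7.4 = 0.5811
Noncentrality parameter: δ = d·√n = 0.5811 × √38 = 3.5820
Critical value for a two-sided test at α = 0.05: z_{α/2} = 1.960.
Power = Φ(δ − 1.960) + Φ(−δ − 1.960) = Φ(1.622) + Φ(-5.542) = 0.9476 + 0.0000 = 0.9476.

Power ≈ 0.948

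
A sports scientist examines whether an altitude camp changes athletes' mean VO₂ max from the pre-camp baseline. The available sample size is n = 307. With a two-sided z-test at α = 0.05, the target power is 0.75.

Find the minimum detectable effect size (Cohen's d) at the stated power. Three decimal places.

Required noncentrality: δ = z_{0.025} + z_{0.25} = 1.960 + 0.674 = 2.634.
(The second rejection-region term Φ(−δ − z_{α/2}) is negligible and dropped.)
δ = d·√n ⇒ d = δ/√n = 2.634/√307 = 0.1504.

d ≈ 0.150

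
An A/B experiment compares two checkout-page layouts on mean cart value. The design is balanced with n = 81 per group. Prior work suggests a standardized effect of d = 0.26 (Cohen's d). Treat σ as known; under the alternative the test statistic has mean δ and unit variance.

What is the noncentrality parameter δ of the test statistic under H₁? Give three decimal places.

δ = d·√(n/2) = 0.26 × √(81/2) = 1.6546

δ ≈ 1.655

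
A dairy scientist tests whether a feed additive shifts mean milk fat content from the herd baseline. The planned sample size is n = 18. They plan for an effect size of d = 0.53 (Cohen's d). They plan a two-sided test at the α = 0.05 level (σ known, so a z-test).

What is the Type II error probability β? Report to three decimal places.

Noncentrality parameter: δ = d·√n = 0.53 × √18 = 2.2486
Two-sided α = 0.05 → critical value z_{0.025} = 1.960.
Power = Φ(δ − 1.960) + Φ(−δ − 1.960) = Φ(0.289) + Φ(-4.209) = 0.6136 + 0.0000 = 0.6136.
Type II error: β = 1 − power = 1 − 0.6136 = 0.3864.

β ≈ 0.386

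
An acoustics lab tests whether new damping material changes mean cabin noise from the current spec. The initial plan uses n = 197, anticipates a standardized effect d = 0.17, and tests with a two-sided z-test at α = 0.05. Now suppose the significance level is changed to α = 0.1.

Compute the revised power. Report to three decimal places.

Power ≈ 0.771

δ = d·√n = 0.17 × √197 = 2.3861 (unchanged). New critical value: z_{0.05} = 1.645.
Revised power = Φ(δ − 1.645) + Φ(−δ − 1.645) = Φ(0.741) + Φ(-4.031) = 0.7707 + 0.0000 = 0.7707.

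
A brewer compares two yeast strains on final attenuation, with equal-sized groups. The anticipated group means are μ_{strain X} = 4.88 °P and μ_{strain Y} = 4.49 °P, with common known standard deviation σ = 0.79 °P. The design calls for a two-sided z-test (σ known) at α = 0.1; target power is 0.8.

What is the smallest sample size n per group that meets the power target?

n = 51 per group

Standardized effect: d = |μ_{strain X} − μ_{strain Y}| / σ = |4.88 − 4.49| / 0.79 = 0.4937
For power 0.8 need Φ(δ − z_{0.05}) = 0.8, so δ = z_{0.05} + z_{0.20} = 1.645 + 0.842 = 2.486.
(For δ > 0 the lower-tail rejection region contributes negligibly to power, so the one-term inversion is standard.)
δ = d·√(n/2) ⇒ n = 2(δ/d)² = 2 × (2.486 / 0.4937)² = 50.74.
Rounding up, n = 51 per group.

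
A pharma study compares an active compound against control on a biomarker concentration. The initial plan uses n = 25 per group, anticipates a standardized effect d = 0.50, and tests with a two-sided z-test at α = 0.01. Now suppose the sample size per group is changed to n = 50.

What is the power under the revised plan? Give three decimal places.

With n = 50 per group: δ = d·√(n/2) = 0.50 × √(50/2) = 2.5000. Critical value z_{0.005} = 2.576.
Revised power = Φ(δ − 2.576) + Φ(−δ − 2.576) = Φ(-0.076) + Φ(-5.076) = 0.4698 + 0.0000 = 0.4698.

Power ≈ 0.470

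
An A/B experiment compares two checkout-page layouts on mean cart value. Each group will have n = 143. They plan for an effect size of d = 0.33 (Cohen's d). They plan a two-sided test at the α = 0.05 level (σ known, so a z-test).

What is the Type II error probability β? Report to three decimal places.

Noncentrality parameter: δ = d·√(n/2) = 0.33 × √(143/2) = 2.7904
Two-sided α = 0.05 → critical value z_{0.025} = 1.960.
Power = Φ(δ − 1.960) + Φ(−δ − 1.960) = Φ(0.830) + Φ(-4.750) = 0.7969 + 0.0000 = 0.7969.
Type II error: β = 1 − power = 1 − 0.7969 = 0.2031.

β ≈ 0.203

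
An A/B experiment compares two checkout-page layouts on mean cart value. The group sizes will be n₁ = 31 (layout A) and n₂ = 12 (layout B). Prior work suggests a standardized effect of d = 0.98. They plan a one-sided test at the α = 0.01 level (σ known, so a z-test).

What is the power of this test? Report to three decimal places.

Power ≈ 0.711

Noncentrality parameter: δ = d / √(1/n₁ + 1/n₂) = 0.98 / √(1/31 + 1/12) = 2.8825
Critical value for a one-sided test at α = 0.01: z_α = 2.326.
Power = P(Z > 2.326 − δ) = Φ(0.556) = 0.7109.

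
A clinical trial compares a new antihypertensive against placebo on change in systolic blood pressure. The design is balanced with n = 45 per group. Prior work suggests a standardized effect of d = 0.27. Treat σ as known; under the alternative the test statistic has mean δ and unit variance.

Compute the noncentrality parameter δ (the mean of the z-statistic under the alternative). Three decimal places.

δ = d·√(n/2) = 0.27 × √(45/2) = 1.2807

δ ≈ 1.281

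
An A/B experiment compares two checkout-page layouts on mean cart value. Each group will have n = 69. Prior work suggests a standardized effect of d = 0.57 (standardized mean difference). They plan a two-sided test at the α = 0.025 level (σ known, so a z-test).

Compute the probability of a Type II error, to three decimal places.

Noncentrality parameter: δ = d·√(n/2) = 0.57 × √(69/2) = 3.3480
Two-sided α = 0.025 → critical value z_{0.0125} = 2.241.
Power = Φ(δ − 2.241) + Φ(−δ − 2.241) = Φ(1.107) + Φ(-5.589) = 0.8658 + 0.0000 = 0.8658.
Type II error: β = 1 − power = 1 − 0.8658 = 0.1342.

β ≈ 0.134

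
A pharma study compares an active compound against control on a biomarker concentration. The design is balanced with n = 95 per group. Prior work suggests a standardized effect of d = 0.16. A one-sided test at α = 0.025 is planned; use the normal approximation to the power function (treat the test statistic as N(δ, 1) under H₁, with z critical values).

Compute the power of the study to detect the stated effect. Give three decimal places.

Noncentrality parameter: δ = d·√(n/2) = 0.16 × √(95/2) = 1.1027
Critical value for a one-sided test at α = 0.025: z_α = 1.960.
Power = Φ(δ − 1.960) = Φ(-0.857) = 0.1957.

Power ≈ 0.196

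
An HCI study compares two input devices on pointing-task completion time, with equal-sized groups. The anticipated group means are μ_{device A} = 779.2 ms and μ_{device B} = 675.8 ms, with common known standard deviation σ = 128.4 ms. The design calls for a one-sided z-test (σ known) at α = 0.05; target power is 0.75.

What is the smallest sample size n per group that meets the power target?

n = 17 per group

Standardized effect: d = |μ_{device A} − μ_{device B}| / σ = |779.2 − 675.8| / 128.4 = 0.8053
Set Φ(δ − 1.645) = 0.75; then δ − 1.645 = Φ⁻¹(0.75) = 0.674, giving δ = 2.319.
δ = d·√(n/2) ⇒ n = 2(δ/d)² = 2 × (2.319 / 0.8053)² = 16.59.
Rounding up, n = 17 per group.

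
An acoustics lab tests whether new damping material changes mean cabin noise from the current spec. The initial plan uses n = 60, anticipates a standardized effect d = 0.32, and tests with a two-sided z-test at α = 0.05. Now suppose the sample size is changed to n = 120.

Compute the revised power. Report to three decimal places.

Power ≈ 0.939

With n = 120: δ = d·√n = 0.32 × √120 = 3.5054. Critical value z_{0.025} = 1.960.
Revised power = Φ(δ − 1.960) + Φ(−δ − 1.960) = Φ(1.545) + Φ(-5.465) = 0.9389 + 0.0000 = 0.9389.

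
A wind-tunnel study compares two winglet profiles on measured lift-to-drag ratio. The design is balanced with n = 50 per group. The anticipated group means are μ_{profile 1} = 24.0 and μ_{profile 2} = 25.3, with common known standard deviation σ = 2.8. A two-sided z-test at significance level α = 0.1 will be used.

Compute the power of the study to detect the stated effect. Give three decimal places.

Power ≈ 0.751

Standardized effect: d = |μ_{profile 1} − μ_{profile 2}| / σ = |24.0 − 25.3| / 2.8 = 0.4643
Noncentrality parameter: δ = d·√(n/2) = 0.4643 × √(50/2) = 2.3214
Critical value for a two-sided test at α = 0.1: z_{α/2} = 1.645.
Power = Φ(δ − 1.645) + Φ(−δ − 1.645) = Φ(0.677) + Φ(-3.966) = 0.7507 + 0.0000 = 0.7507.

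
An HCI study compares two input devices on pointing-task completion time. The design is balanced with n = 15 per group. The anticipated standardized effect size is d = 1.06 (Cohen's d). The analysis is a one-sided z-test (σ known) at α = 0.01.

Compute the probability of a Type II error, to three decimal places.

Noncentrality parameter: δ = d·√(n/2) = 1.06 × √(15/2) = 2.9029
Critical value for a one-sided test at α = 0.01: z_α = 2.326.
Power = Φ(δ − 2.326) = Φ(0.577) = 0.7179.
Type II error: β = 1 − power = 1 − 0.7179 = 0.2821.

β ≈ 0.282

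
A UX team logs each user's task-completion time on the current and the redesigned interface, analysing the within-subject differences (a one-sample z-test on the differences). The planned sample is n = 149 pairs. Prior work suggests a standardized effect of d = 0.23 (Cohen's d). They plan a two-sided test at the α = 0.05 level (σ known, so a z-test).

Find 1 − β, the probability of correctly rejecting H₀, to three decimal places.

Noncentrality parameter: δ = d·√n = 0.23 × √149 = 2.8075
Critical value for a two-sided test at α = 0.05: z_{α/2} = 1.960.
Power = Φ(δ − 1.960) + Φ(−δ − 1.960) = Φ(0.848) + Φ(-4.767) = 0.8017 + 0.0000 = 0.8017.

Power ≈ 0.802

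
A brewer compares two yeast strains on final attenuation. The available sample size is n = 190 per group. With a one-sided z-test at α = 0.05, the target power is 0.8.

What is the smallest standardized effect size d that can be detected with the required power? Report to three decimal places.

Need Φ(δ − 1.645) = 0.8, so δ = 1.645 + 0.842 = 2.486.
δ = d·√(n/2) ⇒ d = δ/√(n/2) = 2.486/√(190/2) = 0.2551.

d ≈ 0.255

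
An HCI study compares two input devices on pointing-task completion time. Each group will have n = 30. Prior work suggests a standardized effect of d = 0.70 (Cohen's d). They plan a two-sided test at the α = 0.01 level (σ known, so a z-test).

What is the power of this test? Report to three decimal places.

Noncentrality parameter: δ = d·√(n/2) = 0.70 × √(30/2) = 2.7111
Two-sided α = 0.01 → critical value z_{0.005} = 2.576.
Power = Φ(δ − 2.576) + Φ(−δ − 2.576) = Φ(0.135) + Φ(-5.287) = 0.5538 + 0.0000 = 0.5538.

Power ≈ 0.554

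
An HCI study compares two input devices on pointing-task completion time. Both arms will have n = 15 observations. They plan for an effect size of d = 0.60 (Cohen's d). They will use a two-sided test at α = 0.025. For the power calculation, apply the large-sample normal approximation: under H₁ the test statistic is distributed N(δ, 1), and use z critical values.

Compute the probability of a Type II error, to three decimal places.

β ≈ 0.725

Noncentrality parameter: δ = d·√(n/2) = 0.60 × √(15/2) = 1.6432
Critical value for a two-sided test at α = 0.025: z_{α/2} = 2.241.
Power = Φ(δ − 2.241) + Φ(−δ − 2.241) = Φ(-0.598) + Φ(-3.885) = 0.2748 + 0.0001 = 0.2749.
Type II error: β = 1 − power = 1 − 0.2749 = 0.7251.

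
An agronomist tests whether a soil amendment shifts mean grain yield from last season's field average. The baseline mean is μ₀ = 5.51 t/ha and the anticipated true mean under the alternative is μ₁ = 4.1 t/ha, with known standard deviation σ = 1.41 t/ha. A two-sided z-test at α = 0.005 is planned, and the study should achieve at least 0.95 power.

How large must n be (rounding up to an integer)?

n = 20

Standardized effect: d = |μ₁ − μ₀| / σ = |4.1 − 5.51| / 1.41 = 1.0000
Set Φ(δ − 2.807) = 0.95; then δ − 2.807 = Φ⁻¹(0.95) = 1.645, giving δ = 4.452.
(Ignoring the negligible lower-tail rejection probability gives the usual closed-form inversion.)
δ = d·√n ⇒ n = (δ/d)² = (4.452 / 1.0000)² = 19.82.
Round up to the next whole unit.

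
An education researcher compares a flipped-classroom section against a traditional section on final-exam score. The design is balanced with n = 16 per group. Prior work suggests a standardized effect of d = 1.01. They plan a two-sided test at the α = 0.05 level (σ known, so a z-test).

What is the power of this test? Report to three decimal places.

Noncentrality parameter: δ = d·√(n/2) = 1.01 × √(16/2) = 2.8567
Two-sided α = 0.05 → critical value z_{0.025} = 1.960.
Power = Φ(δ − 1.960) + Φ(−δ − 1.960) = Φ(0.897) + Φ(-4.817) = 0.8151 + 0.0000 = 0.8151.

Power ≈ 0.815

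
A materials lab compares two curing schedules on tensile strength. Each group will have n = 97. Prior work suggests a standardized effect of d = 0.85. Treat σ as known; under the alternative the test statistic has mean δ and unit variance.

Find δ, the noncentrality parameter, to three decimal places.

δ = d·√(n/2) = 0.85 × √(97/2) = 5.9196

δ ≈ 5.920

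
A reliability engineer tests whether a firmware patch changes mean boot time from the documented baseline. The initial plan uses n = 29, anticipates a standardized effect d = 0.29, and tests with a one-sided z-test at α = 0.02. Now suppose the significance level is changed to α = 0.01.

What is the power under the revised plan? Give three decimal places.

δ = d·√n = 0.29 × √29 = 1.5617 (unchanged). New critical value: z_{0.01} = 2.326.
Revised power = Φ(δ − 2.326) = Φ(-0.765) = 0.2222.

Power ≈ 0.222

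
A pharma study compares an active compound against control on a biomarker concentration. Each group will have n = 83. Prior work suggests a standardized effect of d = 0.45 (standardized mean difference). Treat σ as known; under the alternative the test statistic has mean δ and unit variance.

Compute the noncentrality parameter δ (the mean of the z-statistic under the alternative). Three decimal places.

δ = d·√(n/2) = 0.45 × √(83/2) = 2.8989

δ ≈ 2.899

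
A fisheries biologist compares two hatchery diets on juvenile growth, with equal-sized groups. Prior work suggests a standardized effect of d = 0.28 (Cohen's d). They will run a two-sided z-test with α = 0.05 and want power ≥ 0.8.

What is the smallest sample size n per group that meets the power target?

For power 0.8 need Φ(δ − z_{0.025}) = 0.8, so δ = z_{0.025} + z_{0.20} = 1.960 + 0.842 = 2.802.
(Ignoring the negligible lower-tail rejection probability gives the usual closed-form inversion.)
δ = d·√(n/2) ⇒ n = 2(δ/d)² = 2 × (2.802 / 0.28)² = 200.23.
Rounding up, n = 201 per group.

n = 201 per group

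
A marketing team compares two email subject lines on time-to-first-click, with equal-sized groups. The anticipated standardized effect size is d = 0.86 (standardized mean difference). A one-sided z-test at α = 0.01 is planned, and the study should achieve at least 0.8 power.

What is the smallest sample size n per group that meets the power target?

For power 0.8 need Φ(δ − z_{0.01}) = 0.8, so δ = z_{0.01} + z_{0.20} = 2.326 + 0.842 = 3.168.
δ = d·√(n/2) ⇒ n = 2(δ/d)² = 2 × (3.168 / 0.86)² = 27.14.
Round up to the next whole unit.

n = 28 per group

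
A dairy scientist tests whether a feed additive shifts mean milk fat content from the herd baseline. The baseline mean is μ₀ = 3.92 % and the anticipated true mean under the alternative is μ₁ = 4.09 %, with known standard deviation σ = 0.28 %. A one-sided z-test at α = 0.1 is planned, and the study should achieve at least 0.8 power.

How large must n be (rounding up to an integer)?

n = 13

Standardized effect: d = |μ₁ − μ₀| / σ = |4.09 − 3.92| / 0.28 = 0.6071
For power 0.8 need Φ(δ − z_{0.1}) = 0.8, so δ = z_{0.1} + z_{0.20} = 1.282 + 0.842 = 2.123.
δ = d·√n ⇒ n = (δ/d)² = (2.123 / 0.6071)² = 12.23.
Rounding up, n = 13.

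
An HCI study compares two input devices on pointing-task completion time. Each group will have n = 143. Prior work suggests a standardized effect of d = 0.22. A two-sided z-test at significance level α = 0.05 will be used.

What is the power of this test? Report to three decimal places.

Noncentrality parameter: δ = d·√(n/2) = 0.22 × √(143/2) = 1.8603
Critical value for a two-sided test at α = 0.05: z_{α/2} = 1.960.
Power = Φ(δ − 1.960) + Φ(−δ − 1.960) = Φ(-0.100) + Φ(-3.820) = 0.4603 + 0.0001 = 0.4604.

Power ≈ 0.460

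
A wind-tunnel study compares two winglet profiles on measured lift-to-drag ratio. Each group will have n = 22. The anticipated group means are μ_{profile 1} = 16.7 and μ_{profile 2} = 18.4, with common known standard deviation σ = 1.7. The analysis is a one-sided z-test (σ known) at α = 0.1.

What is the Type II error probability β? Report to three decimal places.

Standardized effect: d = |μ_{profile 1} − μ_{profile 2}| / σ = |16.7 − 18.4| / 1.7 = 1.0000
Noncentrality parameter: δ = d·√(n/2) = 1.0000 × √(22/2) = 3.3166
One-sided α = 0.1 → critical value z_{0.1} = 1.282.
Power = Φ(δ − 1.282) = Φ(2.035) = 0.9791.
Type II error: β = 1 − power = 1 − 0.9791 = 0.0209.

β ≈ 0.021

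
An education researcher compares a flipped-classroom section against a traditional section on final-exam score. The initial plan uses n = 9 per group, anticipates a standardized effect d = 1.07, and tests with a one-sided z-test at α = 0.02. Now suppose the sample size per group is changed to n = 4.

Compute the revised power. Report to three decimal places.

With n = 4 per group: δ = d·√(n/2) = 1.07 × √(4/2) = 1.5132. Critical value z_{0.02} = 2.054.
Revised power = P(Z > 2.054 − δ) = Φ(-0.541) = 0.2944.

Power ≈ 0.294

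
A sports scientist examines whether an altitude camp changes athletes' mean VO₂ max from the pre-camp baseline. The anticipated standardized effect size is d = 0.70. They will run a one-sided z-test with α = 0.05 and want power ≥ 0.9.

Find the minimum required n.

Set Φ(δ − 1.645) = 0.9; then δ − 1.645 = Φ⁻¹(0.9) = 1.282, giving δ = 2.926.
δ = d·√n ⇒ n = (δ/d)² = (2.926 / 0.70)² = 17.48.
Round up to the next whole unit.

n = 18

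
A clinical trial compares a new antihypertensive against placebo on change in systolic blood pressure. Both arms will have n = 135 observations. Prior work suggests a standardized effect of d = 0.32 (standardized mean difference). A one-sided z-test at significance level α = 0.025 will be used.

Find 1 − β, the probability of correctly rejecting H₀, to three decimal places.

Power ≈ 0.748

Noncentrality parameter: δ = d·√(n/2) = 0.32 × √(135/2) = 2.6291
One-sided α = 0.025 → critical value z_{0.025} = 1.960.
Power = Φ(δ − 1.960) = Φ(0.669) = 0.7483.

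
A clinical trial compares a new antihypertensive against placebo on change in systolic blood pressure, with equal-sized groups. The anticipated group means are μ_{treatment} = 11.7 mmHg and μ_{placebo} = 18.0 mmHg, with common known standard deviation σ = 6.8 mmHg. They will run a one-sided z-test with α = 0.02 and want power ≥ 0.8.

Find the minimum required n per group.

n = 20 per group

Standardized effect: d = |μ_{treatment} − μ_{placebo}| / σ = |11.7 − 18.0| / 6.8 = 0.9265
For power 0.8 need Φ(δ − z_{0.02}) = 0.8, so δ = z_{0.02} + z_{0.20} = 2.054 + 0.842 = 2.895.
δ = d·√(n/2) ⇒ n = 2(δ/d)² = 2 × (2.895 / 0.9265)² = 19.53.
Round up to the next whole unit.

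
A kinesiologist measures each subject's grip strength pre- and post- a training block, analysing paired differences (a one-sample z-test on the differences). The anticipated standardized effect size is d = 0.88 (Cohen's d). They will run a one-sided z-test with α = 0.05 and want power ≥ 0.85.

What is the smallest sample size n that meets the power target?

For power 0.85 need Φ(δ − z_{0.05}) = 0.85, so δ = z_{0.05} + z_{0.15} = 1.645 + 1.036 = 2.681.
δ = d·√n ⇒ n = (δ/d)² = (2.681 / 0.88)² = 9.28.
Round up to the next whole unit.

n = 10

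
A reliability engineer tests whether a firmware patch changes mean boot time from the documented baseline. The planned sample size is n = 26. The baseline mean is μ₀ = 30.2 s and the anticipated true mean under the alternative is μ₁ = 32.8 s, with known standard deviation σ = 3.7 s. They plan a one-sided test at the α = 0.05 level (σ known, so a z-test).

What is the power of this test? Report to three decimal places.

Standardized effect: d = |μ₁ − μ₀| / σ = |32.8 − 30.2| / 3.7 = 0.7027
Noncentrality parameter: δ = d·√n = 0.7027 × √26 = 3.5831
One-sided α = 0.05 → critical value z_{0.05} = 1.645.
Power = Φ(δ − 1.645) = Φ(1.938) = 0.9737.

Power ≈ 0.974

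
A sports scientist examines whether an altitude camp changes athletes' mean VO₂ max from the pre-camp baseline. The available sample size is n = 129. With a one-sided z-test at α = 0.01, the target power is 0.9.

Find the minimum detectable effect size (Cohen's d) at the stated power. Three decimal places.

d ≈ 0.318

Need Φ(δ − 2.326) = 0.9, so δ = 2.326 + 1.282 = 3.608.
δ = d·√n ⇒ d = δ/√n = 3.608/√129 = 0.3177.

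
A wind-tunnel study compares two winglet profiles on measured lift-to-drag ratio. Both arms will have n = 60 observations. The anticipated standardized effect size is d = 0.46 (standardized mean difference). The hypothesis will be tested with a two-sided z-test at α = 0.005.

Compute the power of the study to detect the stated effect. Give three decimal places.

Noncentrality parameter: δ = d·√(n/2) = 0.46 × √(60/2) = 2.5195
Two-sided α = 0.005 → critical value z_{0.0025} = 2.807.
Power = Φ(δ − 2.807) + Φ(−δ − 2.807) = Φ(-0.288) + Φ(-5.327) = 0.3869 + 0.0000 = 0.3869.

Power ≈ 0.387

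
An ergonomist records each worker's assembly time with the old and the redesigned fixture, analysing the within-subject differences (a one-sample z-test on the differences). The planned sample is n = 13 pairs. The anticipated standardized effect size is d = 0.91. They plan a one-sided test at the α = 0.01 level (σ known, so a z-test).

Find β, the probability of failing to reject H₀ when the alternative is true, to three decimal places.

Noncentrality parameter: δ = d·√n = 0.91 × √13 = 3.2811
One-sided α = 0.01 → critical value z_{0.01} = 2.326.
Power = Φ(δ − 2.326) = Φ(0.955) = 0.8301.
Type II error: β = 1 − power = 1 − 0.8301 = 0.1699.

β ≈ 0.170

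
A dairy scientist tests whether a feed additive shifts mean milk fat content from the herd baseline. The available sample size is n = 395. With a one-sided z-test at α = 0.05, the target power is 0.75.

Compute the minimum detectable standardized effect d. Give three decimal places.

d ≈ 0.117

Need Φ(δ − 1.645) = 0.75, so δ = 1.645 + 0.674 = 2.319.
δ = d·√n ⇒ d = δ/√n = 2.319/√395 = 0.1167.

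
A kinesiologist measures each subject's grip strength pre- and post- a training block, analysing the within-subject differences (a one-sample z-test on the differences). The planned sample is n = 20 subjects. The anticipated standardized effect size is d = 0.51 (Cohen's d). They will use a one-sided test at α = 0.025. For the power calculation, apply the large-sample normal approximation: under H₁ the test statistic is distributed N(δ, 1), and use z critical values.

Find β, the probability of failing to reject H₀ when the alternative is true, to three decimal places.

β ≈ 0.374

Noncentrality parameter: δ = d·√n = 0.51 × √20 = 2.2808
Critical value for a one-sided test at α = 0.025: z_α = 1.960.
Power = Φ(δ − 1.960) = Φ(0.321) = 0.6258.
Type II error: β = 1 − power = 1 − 0.6258 = 0.3742.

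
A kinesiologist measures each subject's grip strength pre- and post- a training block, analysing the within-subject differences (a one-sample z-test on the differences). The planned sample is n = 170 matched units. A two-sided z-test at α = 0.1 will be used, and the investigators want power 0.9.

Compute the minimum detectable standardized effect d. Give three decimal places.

d ≈ 0.224

Required noncentrality: δ = z_{0.05} + z_{0.10} = 1.645 + 1.282 = 2.926.
(Lower-tail contribution to power is negligible for δ > 0.)
δ = d·√n ⇒ d = δ/√n = 2.926/√170 = 0.2244.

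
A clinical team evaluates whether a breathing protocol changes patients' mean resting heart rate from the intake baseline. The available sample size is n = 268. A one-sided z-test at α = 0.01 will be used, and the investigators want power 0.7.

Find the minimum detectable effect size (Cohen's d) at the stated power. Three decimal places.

Required noncentrality: δ = z_{0.01} + z_{0.30} = 2.326 + 0.524 = 2.851.
δ = d·√n ⇒ d = δ/√n = 2.851/√268 = 0.1741.

d ≈ 0.174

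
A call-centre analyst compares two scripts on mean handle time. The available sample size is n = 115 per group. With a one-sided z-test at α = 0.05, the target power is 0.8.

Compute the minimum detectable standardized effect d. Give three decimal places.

Required noncentrality: δ = z_{0.05} + z_{0.20} = 1.645 + 0.842 = 2.486.
δ = d·√(n/2) ⇒ d = δ/√(n/2) = 2.486/√(115/2) = 0.3279.

d ≈ 0.328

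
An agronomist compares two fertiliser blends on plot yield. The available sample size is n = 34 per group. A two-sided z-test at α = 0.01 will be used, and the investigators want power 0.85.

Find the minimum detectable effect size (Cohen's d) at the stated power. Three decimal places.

d ≈ 0.876

Required noncentrality: δ = z_{0.005} + z_{0.15} = 2.576 + 1.036 = 3.612.
(Lower-tail contribution to power is negligible for δ > 0.)
δ = d·√(n/2) ⇒ d = δ/√(n/2) = 3.612/√(34/2) = 0.8761.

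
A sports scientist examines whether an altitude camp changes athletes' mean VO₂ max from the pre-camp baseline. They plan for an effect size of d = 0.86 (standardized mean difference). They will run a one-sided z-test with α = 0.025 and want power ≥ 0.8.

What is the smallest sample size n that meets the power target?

For power 0.8 need Φ(δ − z_{0.025}) = 0.8, so δ = z_{0.025} + z_{0.20} = 1.960 + 0.842 = 2.802.
δ = d·√n ⇒ n = (δ/d)² = (2.802 / 0.86)² = 10.61.
Round up to the next whole unit.

n = 11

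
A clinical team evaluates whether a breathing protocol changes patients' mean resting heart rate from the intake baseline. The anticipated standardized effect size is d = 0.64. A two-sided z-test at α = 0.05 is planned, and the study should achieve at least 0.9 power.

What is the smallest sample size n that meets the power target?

For power 0.9 need Φ(δ − z_{0.025}) = 0.9, so δ = z_{0.025} + z_{0.10} = 1.960 + 1.282 = 3.242.
(For δ > 0 the lower-tail rejection region contributes negligibly to power, so the one-term inversion is standard.)
δ = d·√n ⇒ n = (δ/d)² = (3.242 / 0.64)² = 25.65.
Round up to the next whole unit.

n = 26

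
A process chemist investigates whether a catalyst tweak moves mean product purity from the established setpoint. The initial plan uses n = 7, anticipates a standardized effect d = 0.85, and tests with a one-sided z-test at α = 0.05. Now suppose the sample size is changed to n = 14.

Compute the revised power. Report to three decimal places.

With n = 14: δ = d·√n = 0.85 × √14 = 3.1804. Critical value z_{0.05} = 1.645.
Revised power = P(Z > 1.645 − δ) = Φ(1.536) = 0.9377.

Power ≈ 0.938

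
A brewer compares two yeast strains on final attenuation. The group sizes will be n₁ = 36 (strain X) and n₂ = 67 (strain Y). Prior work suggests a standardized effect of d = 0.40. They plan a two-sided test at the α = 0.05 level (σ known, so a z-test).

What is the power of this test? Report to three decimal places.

Noncentrality parameter: δ = d / √(1/n₁ + 1/n₂) = 0.40 / √(1/36 + 1/67) = 1.9357
Two-sided α = 0.05 → critical value z_{0.025} = 1.960.
Power = Φ(δ − 1.960) + Φ(−δ − 1.960) = Φ(-0.024) + Φ(-3.896) = 0.4903 + 0.0000 = 0.4904.

Power ≈ 0.490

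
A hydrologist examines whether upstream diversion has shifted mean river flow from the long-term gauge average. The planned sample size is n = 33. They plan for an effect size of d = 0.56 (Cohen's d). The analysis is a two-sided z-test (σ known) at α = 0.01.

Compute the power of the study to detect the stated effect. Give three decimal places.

Noncentrality parameter: δ = d·√n = 0.56 × √33 = 3.2170
Two-sided α = 0.01 → critical value z_{0.005} = 2.576.
Power = Φ(δ − 2.576) + Φ(−δ − 2.576) = Φ(0.641) + Φ(-5.793) = 0.7393 + 0.0000 = 0.7393.

Power ≈ 0.739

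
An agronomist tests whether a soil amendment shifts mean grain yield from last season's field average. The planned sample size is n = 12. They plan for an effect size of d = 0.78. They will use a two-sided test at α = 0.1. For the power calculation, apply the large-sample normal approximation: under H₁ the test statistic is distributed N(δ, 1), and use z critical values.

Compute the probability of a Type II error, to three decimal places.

Noncentrality parameter: δ = d·√n = 0.78 × √12 = 2.7020
Two-sided α = 0.1 → critical value z_{0.05} = 1.645.
Power = Φ(δ − 1.645) + Φ(−δ − 1.645) = Φ(1.057) + Φ(-4.347) = 0.8548 + 0.0000 = 0.8548.
Type II error: β = 1 − power = 1 − 0.8548 = 0.1452.

β ≈ 0.145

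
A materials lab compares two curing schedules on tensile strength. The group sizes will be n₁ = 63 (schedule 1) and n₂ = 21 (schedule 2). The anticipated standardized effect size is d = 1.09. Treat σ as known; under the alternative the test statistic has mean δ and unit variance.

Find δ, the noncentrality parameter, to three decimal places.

δ ≈ 4.326

The noncentrality parameter scales effect size by the design's sample-size factor: δ = d / √(1/n₁ + 1/n₂) = 1.09 / √(1/63 + 1/21) = 4.3258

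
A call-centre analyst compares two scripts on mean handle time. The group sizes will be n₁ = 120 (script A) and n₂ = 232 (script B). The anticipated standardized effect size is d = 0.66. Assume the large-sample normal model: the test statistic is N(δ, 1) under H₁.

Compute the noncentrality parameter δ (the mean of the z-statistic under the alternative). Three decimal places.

δ ≈ 5.870

The noncentrality parameter scales effect size by the design's sample-size factor: δ = d / √(1/n₁ + 1/n₂) = 0.66 / √(1/120 + 1/232) = 5.8696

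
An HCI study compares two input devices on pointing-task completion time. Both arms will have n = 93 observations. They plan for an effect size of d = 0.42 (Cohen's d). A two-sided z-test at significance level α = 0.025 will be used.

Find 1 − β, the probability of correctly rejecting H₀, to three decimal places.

Noncentrality parameter: λ = d·√(n/2) = 0.42 × √(93/2) = 2.8640
Two-sided α = 0.025 → critical value z_{0.0125} = 2.241.
Power = Φ(λ − 2.241) + Φ(−λ − 2.241) = Φ(0.623) + Φ(-5.105) = 0.7332 + 0.0000 = 0.7332.

Power ≈ 0.733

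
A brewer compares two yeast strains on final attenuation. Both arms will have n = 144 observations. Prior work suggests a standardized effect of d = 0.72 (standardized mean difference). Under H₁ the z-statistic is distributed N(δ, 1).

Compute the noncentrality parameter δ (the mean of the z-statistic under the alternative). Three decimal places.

The noncentrality parameter scales effect size by the design's sample-size factor: δ = d·√(n/2) = 0.72 × √(144/2) = 6.1094

δ ≈ 6.109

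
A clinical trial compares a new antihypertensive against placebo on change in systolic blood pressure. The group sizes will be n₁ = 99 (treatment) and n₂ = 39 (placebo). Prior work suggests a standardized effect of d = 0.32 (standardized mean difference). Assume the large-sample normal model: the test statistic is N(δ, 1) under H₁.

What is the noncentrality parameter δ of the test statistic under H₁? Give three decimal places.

The noncentrality parameter scales effect size by the design's sample-size factor: δ = d / √(1/n₁ + 1/n₂) = 0.32 / √(1/99 + 1/39) = 1.6926

δ ≈ 1.693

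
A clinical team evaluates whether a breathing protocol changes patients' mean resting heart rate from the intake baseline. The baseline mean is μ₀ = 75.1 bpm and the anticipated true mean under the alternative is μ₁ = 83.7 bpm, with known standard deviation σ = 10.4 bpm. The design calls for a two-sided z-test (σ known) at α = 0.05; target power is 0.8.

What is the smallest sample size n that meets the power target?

Standardized effect: d = |μ₁ − μ₀| / σ = |83.7 − 75.1| / 10.4 = 0.8269
For power 0.8 need Φ(δ − z_{0.025}) = 0.8, so δ = z_{0.025} + z_{0.20} = 1.960 + 0.842 = 2.802.
(The Φ(−δ − z_{α/2}) term is vanishingly small for δ > 0 and is dropped in the standard sample-size formula.)
δ = d·√n ⇒ n = (δ/d)² = (2.802 / 0.8269)² = 11.48.
Round up to the next whole unit.

n = 12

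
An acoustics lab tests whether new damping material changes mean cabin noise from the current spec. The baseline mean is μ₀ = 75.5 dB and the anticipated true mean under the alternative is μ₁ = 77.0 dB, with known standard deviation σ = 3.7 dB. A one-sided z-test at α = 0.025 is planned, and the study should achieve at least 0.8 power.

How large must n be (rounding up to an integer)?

n = 48

Standardized effect: d = |μ₁ − μ₀| / σ = |77.0 − 75.5| / 3.7 = 0.4054
Set Φ(δ − 1.960) = 0.8; then δ − 1.960 = Φ⁻¹(0.8) = 0.842, giving δ = 2.802.
δ = d·√n ⇒ n = (δ/d)² = (2.802 / 0.4054)² = 47.76.
Rounding up, n = 48.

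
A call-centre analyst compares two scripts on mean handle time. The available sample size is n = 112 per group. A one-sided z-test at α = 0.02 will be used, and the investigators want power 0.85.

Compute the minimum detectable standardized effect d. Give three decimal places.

Required noncentrality: δ = z_{0.02} + z_{0.15} = 2.054 + 1.036 = 3.090.
δ = d·√(n/2) ⇒ d = δ/√(n/2) = 3.090/√(112/2) = 0.4129.

d ≈ 0.413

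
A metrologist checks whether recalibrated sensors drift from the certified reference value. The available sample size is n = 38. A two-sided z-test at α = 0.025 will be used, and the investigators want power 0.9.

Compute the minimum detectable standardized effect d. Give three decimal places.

Need Φ(δ − 2.241) = 0.9, so δ = 2.241 + 1.282 = 3.523.
(Lower-tail contribution to power is negligible for δ > 0.)
δ = d·√n ⇒ d = δ/√n = 3.523/√38 = 0.5715.

d ≈ 0.571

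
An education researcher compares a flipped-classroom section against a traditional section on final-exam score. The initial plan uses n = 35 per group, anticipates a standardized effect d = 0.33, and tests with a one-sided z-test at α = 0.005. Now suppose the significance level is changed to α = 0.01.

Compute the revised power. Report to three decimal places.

Power ≈ 0.172

δ = d·√(n/2) = 0.33 × √(35/2) = 1.3805 (unchanged). New critical value: z_{0.01} = 2.326.
Revised power = P(Z > 2.326 − δ) = Φ(-0.946) = 0.1721.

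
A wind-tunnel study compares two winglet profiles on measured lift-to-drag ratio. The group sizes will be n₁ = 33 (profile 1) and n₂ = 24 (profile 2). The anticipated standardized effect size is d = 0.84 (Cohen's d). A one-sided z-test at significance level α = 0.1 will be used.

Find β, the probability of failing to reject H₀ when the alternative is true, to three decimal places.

Noncentrality parameter: δ = d / √(1/n₁ + 1/n₂) = 0.84 / √(1/33 + 1/24) = 3.1312
One-sided α = 0.1 → critical value z_{0.1} = 1.282.
Power = P(Z > 1.282 − δ) = Φ(1.850) = 0.9678.
Type II error: β = 1 − power = 1 − 0.9678 = 0.0322.

β ≈ 0.032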